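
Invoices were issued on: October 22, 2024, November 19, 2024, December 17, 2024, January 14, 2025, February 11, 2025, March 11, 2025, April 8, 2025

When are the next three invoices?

Gaps between consecutive events: 28, 28, 28, 28, 28, 28 days — a constant 28-day interval.
April 8, 2025 + 28 days = May 6, 2025.
May 6, 2025 + 28 days = June 3, 2025.
June 3, 2025 + 28 days = July 1, 2025.

May 6, 2025; June 3, 2025; July 1, 2025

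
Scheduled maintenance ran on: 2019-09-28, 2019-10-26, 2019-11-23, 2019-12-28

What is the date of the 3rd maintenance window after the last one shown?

Gaps: 28, 28, 35 days — a mix of 28 and 35. Every date is a Saturday.
Each is the 4th Saturday of its month.
January 2020 — 4th Saturday is 2020-01-25.
4th Saturday of February 2020: 2020-02-22.
March 2020 — 4th Saturday is 2020-03-28.

2020-03-28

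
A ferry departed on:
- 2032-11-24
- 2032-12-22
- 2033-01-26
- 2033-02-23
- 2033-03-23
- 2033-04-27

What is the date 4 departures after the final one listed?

2033-08-24

These are Wednesdays at 28- or 35-day spacing (28, 35, 28, 28, 35).
The pattern: 4th Wednesday of the month.
May 2033 — 4th Wednesday is 2033-05-25.
June 2033 — 4th Wednesday is 2033-06-22.
July 2033 — 4th Wednesday is 2033-07-27.
4th Wednesday of August 2033: 2033-08-24.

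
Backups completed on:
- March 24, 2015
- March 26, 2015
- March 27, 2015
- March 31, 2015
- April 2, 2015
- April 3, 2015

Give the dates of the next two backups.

April 7, 2015; April 9, 2015

The gap pattern 2, 1, 4, 2, 1 repeats every 3 events.
These are the Tuesdays, Thursdays and Fridays of each week.
The following Tuesday is April 7, 2015.
The following Thursday is April 9, 2015.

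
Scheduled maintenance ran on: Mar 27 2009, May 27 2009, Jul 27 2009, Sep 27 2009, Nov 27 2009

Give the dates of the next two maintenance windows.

The day-of-month is always 27 (61, 61, 62, 61 days between events).
So this recurs on the 27th of every 2 months.
January 2010: Jan 27 2010.
Next: March 2010 → Mar 27 2010.

Jan 27 2010, Mar 27 2010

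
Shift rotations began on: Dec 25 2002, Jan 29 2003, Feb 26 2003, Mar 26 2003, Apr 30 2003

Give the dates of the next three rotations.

May 28 2003, Jun 25 2003, Jul 30 2003

All Wednesdays; the gaps (35, 28, 28, 35) vary with month length.
This is the last Wednesday of each month.
Last Wednesday of May 2003: May 28 2003.
June 2003 ends with Wednesday Jun 25 2003.
Last Wednesday of July 2003: Jul 30 2003.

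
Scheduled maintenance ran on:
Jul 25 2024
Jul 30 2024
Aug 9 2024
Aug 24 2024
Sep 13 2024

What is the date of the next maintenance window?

The spacing grows by 5 each time: 5, 10, 15, 20 days.
Next gap: 25 days. Sep 13 2024 + 25 days = Oct 8 2024.

Oct 8 2024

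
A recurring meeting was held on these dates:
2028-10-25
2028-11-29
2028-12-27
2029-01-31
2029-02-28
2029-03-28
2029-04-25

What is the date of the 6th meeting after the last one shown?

2029-10-31

Every date is a Wednesday; gaps 35, 28, 35, 28, 28, 28 days.
Each is the last Wednesday of its month (at least one falls on the 29th or later, ruling out '4th Wednesday').
Last Wednesday of May 2029: 2029-05-30.
Last Wednesday of June 2029: 2029-06-27.
July 2029 ends with Wednesday 2029-07-25.
August 2029 ends with Wednesday 2029-08-29.
September 2029 ends with Wednesday 2029-09-26.
October 2029 ends with Wednesday 2029-10-31.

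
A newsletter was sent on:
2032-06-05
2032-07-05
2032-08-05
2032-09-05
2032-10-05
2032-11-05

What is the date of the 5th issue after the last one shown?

2033-04-05

The day-of-month is always 5 (30, 31, 31, 30, 31 days between events).
So this recurs on the 5th of each month.
December 2032: 2032-12-05.
January 2033: 2033-01-05.
February 2033: 2033-02-05.
March 2033: 2033-03-05.
April 2033: 2033-04-05.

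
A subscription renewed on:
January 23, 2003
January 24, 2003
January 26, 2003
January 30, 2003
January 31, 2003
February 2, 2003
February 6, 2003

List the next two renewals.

February 7, 2003; February 9, 2003

Gaps: 1, 2, 4, 1, 2, 4 days — not constant, but cyclic with period 3.
The events fall on every Thursday, Friday and Sunday.
The following Friday is February 7, 2003.
The following Sunday is February 9, 2003.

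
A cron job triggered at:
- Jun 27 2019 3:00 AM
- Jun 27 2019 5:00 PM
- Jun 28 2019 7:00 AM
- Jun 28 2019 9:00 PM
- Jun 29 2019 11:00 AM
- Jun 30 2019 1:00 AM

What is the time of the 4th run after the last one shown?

Spacing: 14, 14, 14, 14, 14 h — constant 14 h.
Jun 30 2019 1:00 AM + 14 h = Jun 30 2019 3:00 PM.
Jun 30 2019 3:00 PM + 14 h = Jul 1 2019 5:00 AM.
Jul 1 2019 5:00 AM + 14 h = Jul 1 2019 7:00 PM.
Jul 1 2019 7:00 PM + 14 h = Jul 2 2019 9:00 AM.

Jul 2 2019 9:00 AM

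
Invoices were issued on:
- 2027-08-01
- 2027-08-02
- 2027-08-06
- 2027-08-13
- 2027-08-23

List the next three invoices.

2027-09-05, 2027-09-21, 2027-10-10

Gaps: 1, 4, 7, 10 days — each gap is 3 larger than the previous one.
Next gap: 13 days. 2027-08-23 + 13 days = 2027-09-05.
Next gap: 16 days. 2027-09-05 + 16 days = 2027-09-21.
Next gap: 19 days. 2027-09-21 + 19 days = 2027-10-10.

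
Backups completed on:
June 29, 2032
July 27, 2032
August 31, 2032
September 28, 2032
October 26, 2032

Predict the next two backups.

November 30, 2032; December 28, 2032

These are Tuesdays with 28, 35, 28, 28-day gaps.
Each is the final Tuesday of its month — June 29, 2032 is past the 28th, so '4th Tuesday' doesn't fit.
Last Tuesday of November 2032: November 30, 2032.
December 2032 ends with Tuesday December 28, 2032.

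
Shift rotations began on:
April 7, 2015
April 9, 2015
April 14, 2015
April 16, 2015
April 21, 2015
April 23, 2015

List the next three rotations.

April 28, 2015; April 30, 2015; May 5, 2015

The gap pattern 2, 5, 2, 5, 2 repeats every 2 events.
These are the Tuesdays and Thursdays of each week.
Next Tuesday: April 28, 2015.
The following Thursday is April 30, 2015.
The following Tuesday is May 5, 2015.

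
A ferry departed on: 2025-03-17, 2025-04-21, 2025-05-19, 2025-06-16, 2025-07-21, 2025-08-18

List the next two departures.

These are Mondays at 28- or 35-day spacing (35, 28, 28, 35, 28).
The pattern: 3rd Monday of the month.
3rd Monday of September 2025: 2025-09-15.
3rd Monday of October 2025: 2025-10-20.

2025-09-15, 2025-10-20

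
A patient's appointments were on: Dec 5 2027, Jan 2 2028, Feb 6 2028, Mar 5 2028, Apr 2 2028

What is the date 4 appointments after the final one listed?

Gaps: 28, 35, 28, 28 days — a mix of 28 and 35. Every date is a Sunday.
Each is the 1st Sunday of its month.
1st Sunday of May 2028: May 7 2028.
1st Sunday of June 2028: Jun 4 2028.
July 2028 — 1st Sunday is Jul 2 2028.
August 2028 — 1st Sunday is Aug 6 2028.

Aug 6 2028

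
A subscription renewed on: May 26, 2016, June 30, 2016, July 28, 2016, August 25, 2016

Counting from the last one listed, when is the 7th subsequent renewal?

March 30, 2017

All Thursdays; the gaps (35, 28, 28) vary with month length.
This is the last Thursday of each month.
Last Thursday of September 2016: September 29, 2016.
October 2016 ends with Thursday October 27, 2016.
November 2016 ends with Thursday November 24, 2016.
December 2016 ends with Thursday December 29, 2016.
January 2017 ends with Thursday January 26, 2017.
February 2017 ends with Thursday February 23, 2017.
Last Thursday of March 2017: March 30, 2017.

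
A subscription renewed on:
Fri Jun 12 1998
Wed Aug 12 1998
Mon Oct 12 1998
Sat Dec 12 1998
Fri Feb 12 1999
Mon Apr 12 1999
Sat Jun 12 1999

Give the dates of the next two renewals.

Thu Aug 12 1999, Tue Oct 12 1999

Gaps: 61, 61, 61, 62, 59, 61 days — not constant. Every event is on the 12th of the month.
Pattern: the 12th of every 2 months.
Next: August 1999 → Thu Aug 12 1999.
October 1999: Tue Oct 12 1999.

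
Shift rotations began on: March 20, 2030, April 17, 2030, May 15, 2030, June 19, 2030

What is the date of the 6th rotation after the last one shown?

December 18, 2030

Gaps: 28, 28, 35 days — a mix of 28 and 35. Every date is a Wednesday.
Each is the 3rd Wednesday of its month.
3rd Wednesday of July 2030: July 17, 2030.
3rd Wednesday of August 2030: August 21, 2030.
September 2030 — 3rd Wednesday is September 18, 2030.
3rd Wednesday of October 2030: October 16, 2030.
3rd Wednesday of November 2030: November 20, 2030.
3rd Wednesday of December 2030: December 18, 2030.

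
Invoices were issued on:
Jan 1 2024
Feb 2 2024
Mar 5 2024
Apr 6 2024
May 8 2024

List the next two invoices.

Jun 9 2024, Jul 11 2024

The spacing is 32, 32, 32, 32 days — always 32 days.
May 8 2024 + 32 days = Jun 9 2024.
Jun 9 2024 + 32 days = Jul 11 2024.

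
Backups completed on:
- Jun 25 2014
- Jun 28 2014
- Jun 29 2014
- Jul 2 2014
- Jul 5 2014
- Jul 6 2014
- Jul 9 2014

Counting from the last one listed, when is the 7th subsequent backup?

Jul 26 2014

The gap pattern 3, 1, 3, 3, 1, 3 repeats every 3 events.
These are the Wednesdays, Saturdays and Sundays of each week.
Next Saturday: Jul 12 2014.
Next Sunday: Jul 13 2014.
Next Wednesday: Jul 16 2014.
The following Saturday is Jul 19 2014.
Next Sunday: Jul 20 2014.
Next Wednesday: Jul 23 2014.
The following Saturday is Jul 26 2014.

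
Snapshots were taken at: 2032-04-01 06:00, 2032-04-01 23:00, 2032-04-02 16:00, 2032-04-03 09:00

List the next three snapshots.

2032-04-04 02:00, 2032-04-04 19:00, 2032-04-05 12:00

Gaps: 17, 17, 17 hours — each event is 17 hours after the previous one.
2032-04-03 09:00 + 17 h = 2032-04-04 02:00.
2032-04-04 02:00 + 17 h = 2032-04-04 19:00.
2032-04-04 19:00 + 17 h = 2032-04-05 12:00.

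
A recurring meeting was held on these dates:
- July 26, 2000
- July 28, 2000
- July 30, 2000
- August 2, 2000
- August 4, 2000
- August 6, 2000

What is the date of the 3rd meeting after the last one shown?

August 13, 2000

Gaps: 2, 2, 3, 2, 2 days — not constant, but cyclic with period 3.
The events fall on every Wednesday, Friday and Sunday.
Next Wednesday: August 9, 2000.
The following Friday is August 11, 2000.
Next Sunday: August 13, 2000.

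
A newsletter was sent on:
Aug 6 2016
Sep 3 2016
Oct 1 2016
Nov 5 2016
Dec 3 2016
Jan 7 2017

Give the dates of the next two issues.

These are Saturdays at 28- or 35-day spacing (28, 28, 35, 28, 35).
The pattern: 1st Saturday of the month.
February 2017 — 1st Saturday is Feb 4 2017.
March 2017 — 1st Saturday is Mar 4 2017.

Feb 4 2017, Mar 4 2017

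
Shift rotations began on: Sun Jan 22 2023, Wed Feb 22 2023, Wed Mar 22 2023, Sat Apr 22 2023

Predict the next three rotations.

Mon May 22 2023, Thu Jun 22 2023, Sat Jul 22 2023

The day-of-month is always 22 (31, 28, 31 days between events).
So this recurs on the 22nd of each month.
May 2023: Mon May 22 2023.
Next: June 2023 → Thu Jun 22 2023.
Next: July 2023 → Sat Jul 22 2023.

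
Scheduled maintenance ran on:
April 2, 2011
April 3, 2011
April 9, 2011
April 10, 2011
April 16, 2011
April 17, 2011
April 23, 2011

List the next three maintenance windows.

April 24, 2011; April 30, 2011; May 1, 2011

Gaps: 1, 6, 1, 6, 1, 6 days — not constant, but cyclic with period 2.
The events fall on every Saturday and Sunday.
The following Sunday is April 24, 2011.
Next Saturday: April 30, 2011.
Next Sunday: May 1, 2011.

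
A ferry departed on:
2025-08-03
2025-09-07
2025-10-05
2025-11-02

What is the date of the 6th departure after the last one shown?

Gaps: 35, 28, 28 days — a mix of 28 and 35. Every date is a Sunday.
Each is the 1st Sunday of its month.
1st Sunday of December 2025: 2025-12-07.
January 2026 — 1st Sunday is 2026-01-04.
1st Sunday of February 2026: 2026-02-01.
March 2026 — 1st Sunday is 2026-03-01.
1st Sunday of April 2026: 2026-04-05.
1st Sunday of May 2026: 2026-05-03.

2026-05-03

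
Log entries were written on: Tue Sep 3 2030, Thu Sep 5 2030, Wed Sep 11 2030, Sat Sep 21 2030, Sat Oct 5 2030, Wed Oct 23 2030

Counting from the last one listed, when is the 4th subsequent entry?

Wed Feb 12 2031

Gaps: 2, 6, 10, 14, 18 days — each gap is 4 larger than the previous one.
Next gap: 22 days. Wed Oct 23 2030 + 22 days = Thu Nov 14 2030.
Next gap: 26 days. Thu Nov 14 2030 + 26 days = Tue Dec 10 2030.
Next gap: 30 days. Tue Dec 10 2030 + 30 days = Thu Jan 9 2031.
Next gap: 34 days. Thu Jan 9 2031 + 34 days = Wed Feb 12 2031.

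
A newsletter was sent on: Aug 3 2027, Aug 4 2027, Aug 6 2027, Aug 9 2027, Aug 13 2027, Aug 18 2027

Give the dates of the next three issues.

Aug 24 2027, Aug 31 2027, Sep 8 2027

Intervals are 1, 2, 3, 4, 5 days — an arithmetic progression with common difference 1.
Next gap: 6 days. Aug 18 2027 + 6 days = Aug 24 2027.
Next gap: 7 days. Aug 24 2027 + 7 days = Aug 31 2027.
Next gap: 8 days. Aug 31 2027 + 8 days = Sep 8 2027.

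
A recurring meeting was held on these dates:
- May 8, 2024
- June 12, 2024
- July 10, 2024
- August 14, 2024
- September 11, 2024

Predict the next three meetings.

These are Wednesdays at 28- or 35-day spacing (35, 28, 35, 28).
The pattern: 2nd Wednesday of the month.
October 2024 — 2nd Wednesday is October 9, 2024.
2nd Wednesday of November 2024: November 13, 2024.
December 2024 — 2nd Wednesday is December 11, 2024.

October 9, 2024; November 13, 2024; December 11, 2024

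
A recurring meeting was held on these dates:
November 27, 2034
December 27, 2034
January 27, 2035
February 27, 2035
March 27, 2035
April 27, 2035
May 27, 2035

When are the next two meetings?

June 27, 2035; July 27, 2035

Gaps: 30, 31, 31, 28, 31, 30 days — not constant. Every event is on the 27th of the month.
Pattern: the 27th of each month.
Next: June 2035 → June 27, 2035.
Next: July 2035 → July 27, 2035.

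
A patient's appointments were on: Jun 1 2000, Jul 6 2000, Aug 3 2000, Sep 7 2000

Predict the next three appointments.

Gaps: 35, 28, 35 days — a mix of 28 and 35. Every date is a Thursday.
Each is the 1st Thursday of its month.
1st Thursday of October 2000: Oct 5 2000.
November 2000 — 1st Thursday is Nov 2 2000.
1st Thursday of December 2000: Dec 7 2000.

Oct 5 2000, Nov 2 2000, Dec 7 2000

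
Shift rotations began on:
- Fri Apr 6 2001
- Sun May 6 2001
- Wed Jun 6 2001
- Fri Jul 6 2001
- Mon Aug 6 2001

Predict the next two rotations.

Thu Sep 6 2001, Sat Oct 6 2001

The day-of-month is always 6 (30, 31, 30, 31 days between events).
So this recurs on the 6th of each month.
Next: September 2001 → Thu Sep 6 2001.
October 2001: Sat Oct 6 2001.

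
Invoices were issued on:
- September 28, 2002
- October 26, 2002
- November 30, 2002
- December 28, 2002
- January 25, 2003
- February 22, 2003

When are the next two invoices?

Every date is a Saturday; gaps 28, 35, 28, 28, 28 days.
Each is the last Saturday of its month (at least one falls on the 29th or later, ruling out '4th Saturday').
Last Saturday of March 2003: March 29, 2003.
April 2003 ends with Saturday April 26, 2003.

March 29, 2003; April 26, 2003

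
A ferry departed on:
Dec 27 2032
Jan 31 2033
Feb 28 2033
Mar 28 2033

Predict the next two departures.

All Mondays; the gaps (35, 28, 28) vary with month length.
This is the last Monday of each month.
April 2033 ends with Monday Apr 25 2033.
May 2033 ends with Monday May 30 2033.

Apr 25 2033, May 30 2033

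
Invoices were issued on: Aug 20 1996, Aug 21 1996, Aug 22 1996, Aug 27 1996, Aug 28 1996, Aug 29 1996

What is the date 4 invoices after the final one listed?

Sep 10 1996

The gap pattern 1, 1, 5, 1, 1 repeats every 3 events.
These are the Tuesdays, Wednesdays and Thursdays of each week.
The following Tuesday is Sep 3 1996.
Next Wednesday: Sep 4 1996.
The following Thursday is Sep 5 1996.
Next Tuesday: Sep 10 1996.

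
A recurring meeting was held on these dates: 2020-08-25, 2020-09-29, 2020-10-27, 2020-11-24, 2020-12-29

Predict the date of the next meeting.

All Tuesdays; the gaps (35, 28, 28, 35) vary with month length.
This is the last Tuesday of each month.
January 2021 ends with Tuesday 2021-01-26.

2021-01-26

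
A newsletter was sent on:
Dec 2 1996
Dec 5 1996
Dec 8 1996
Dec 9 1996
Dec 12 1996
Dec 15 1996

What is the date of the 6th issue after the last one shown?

The gap pattern 3, 3, 1, 3, 3 repeats every 3 events.
These are the Mondays, Thursdays and Sundays of each week.
The following Monday is Dec 16 1996.
The following Thursday is Dec 19 1996.
Next Sunday: Dec 22 1996.
Next Monday: Dec 23 1996.
The following Thursday is Dec 26 1996.
Next Sunday: Dec 29 1996.

Dec 29 1996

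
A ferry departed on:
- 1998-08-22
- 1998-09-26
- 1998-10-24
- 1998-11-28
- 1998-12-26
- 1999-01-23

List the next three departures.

1999-02-27, 1999-03-27, 1999-04-24

Gaps: 35, 28, 35, 28, 28 days — a mix of 28 and 35. Every date is a Saturday.
Each is the 4th Saturday of its month.
4th Saturday of February 1999: 1999-02-27.
4th Saturday of March 1999: 1999-03-27.
4th Saturday of April 1999: 1999-04-24.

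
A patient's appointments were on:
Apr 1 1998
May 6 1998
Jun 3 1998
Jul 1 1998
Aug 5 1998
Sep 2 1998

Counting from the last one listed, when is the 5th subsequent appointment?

Gaps: 35, 28, 28, 35, 28 days — a mix of 28 and 35. Every date is a Wednesday.
Each is the 1st Wednesday of its month.
1st Wednesday of October 1998: Oct 7 1998.
1st Wednesday of November 1998: Nov 4 1998.
December 1998 — 1st Wednesday is Dec 2 1998.
1st Wednesday of January 1999: Jan 6 1999.
1st Wednesday of February 1999: Feb 3 1999.

Feb 3 1999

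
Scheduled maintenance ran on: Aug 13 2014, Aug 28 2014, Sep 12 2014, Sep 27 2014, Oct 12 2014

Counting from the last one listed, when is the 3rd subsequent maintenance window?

Nov 26 2014

The spacing is 15, 15, 15, 15 days — always 15 days.
Oct 12 2014 + 15 days = Oct 27 2014.
Oct 27 2014 + 15 days = Nov 11 2014.
Nov 11 2014 + 15 days = Nov 26 2014.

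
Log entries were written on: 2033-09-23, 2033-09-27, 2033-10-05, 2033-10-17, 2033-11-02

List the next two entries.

2033-11-22, 2033-12-16

Gaps: 4, 8, 12, 16 days — each gap is 4 larger than the previous one.
Next gap: 20 days. 2033-11-02 + 20 days = 2033-11-22.
Next gap: 24 days. 2033-11-22 + 24 days = 2033-12-16.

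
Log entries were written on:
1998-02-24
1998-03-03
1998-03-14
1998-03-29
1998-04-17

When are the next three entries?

1998-05-10, 1998-06-06, 1998-07-07

Gaps: 7, 11, 15, 19 days — each gap is 4 larger than the previous one.
Next gap: 23 days. 1998-04-17 + 23 days = 1998-05-10.
Next gap: 27 days. 1998-05-10 + 27 days = 1998-06-06.
Next gap: 31 days. 1998-06-06 + 31 days = 1998-07-07.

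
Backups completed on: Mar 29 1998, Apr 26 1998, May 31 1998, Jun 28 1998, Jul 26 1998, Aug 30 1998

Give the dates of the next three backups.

Every date is a Sunday; gaps 28, 35, 28, 28, 35 days.
Each is the last Sunday of its month (at least one falls on the 29th or later, ruling out '4th Sunday').
Last Sunday of September 1998: Sep 27 1998.
Last Sunday of October 1998: Oct 25 1998.
November 1998 ends with Sunday Nov 29 1998.

Sep 27 1998, Oct 25 1998, Nov 29 1998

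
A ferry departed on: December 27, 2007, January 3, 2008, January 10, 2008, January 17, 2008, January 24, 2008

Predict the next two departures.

Gaps between consecutive events: 7, 7, 7, 7 days — a constant 7-day interval.
January 24, 2008 + 7 days = January 31, 2008.
January 31, 2008 + 7 days = February 7, 2008.

January 31, 2008; February 7, 2008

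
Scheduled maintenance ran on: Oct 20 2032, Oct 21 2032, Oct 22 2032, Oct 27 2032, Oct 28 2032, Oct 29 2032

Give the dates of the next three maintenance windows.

Nov 3 2032, Nov 4 2032, Nov 5 2032

Every event lands on a Wednesday or Thursday or Friday (gaps cycle 1, 1, 5, 1, 1).
So the schedule is: every Wednesday, Thursday and Friday.
The following Wednesday is Nov 3 2032.
Next Thursday: Nov 4 2032.
Next Friday: Nov 5 2032.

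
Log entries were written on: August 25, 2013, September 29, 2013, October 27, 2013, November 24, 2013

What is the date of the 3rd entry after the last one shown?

February 23, 2014

All Sundays; the gaps (35, 28, 28) vary with month length.
This is the last Sunday of each month.
Last Sunday of December 2013: December 29, 2013.
Last Sunday of January 2014: January 26, 2014.
February 2014 ends with Sunday February 23, 2014.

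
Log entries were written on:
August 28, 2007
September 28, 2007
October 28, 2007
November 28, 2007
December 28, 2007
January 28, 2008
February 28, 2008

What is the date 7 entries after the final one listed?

Each date is the 28th; the gaps (31, 30, 31, 30, 31, 31) track the month lengths.
The rule is the 28th of each month.
March 2008: March 28, 2008.
April 2008: April 28, 2008.
Next: May 2008 → May 28, 2008.
June 2008: June 28, 2008.
July 2008: July 28, 2008.
August 2008: August 28, 2008.
September 2008: September 28, 2008.

September 28, 2008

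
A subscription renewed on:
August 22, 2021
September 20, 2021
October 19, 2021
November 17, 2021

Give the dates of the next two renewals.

The spacing is 29, 29, 29 days — always 29 days.
November 17, 2021 + 29 days = December 16, 2021.
December 16, 2021 + 29 days = January 14, 2022.

December 16, 2021; January 14, 2022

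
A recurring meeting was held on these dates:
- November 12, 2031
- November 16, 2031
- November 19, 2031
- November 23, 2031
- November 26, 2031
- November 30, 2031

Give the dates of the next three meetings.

December 3, 2031; December 7, 2031; December 10, 2031

Every event lands on a Wednesday or Sunday (gaps cycle 4, 3, 4, 3, 4).
So the schedule is: every Wednesday and Sunday.
Next Wednesday: December 3, 2031.
The following Sunday is December 7, 2031.
Next Wednesday: December 10, 2031.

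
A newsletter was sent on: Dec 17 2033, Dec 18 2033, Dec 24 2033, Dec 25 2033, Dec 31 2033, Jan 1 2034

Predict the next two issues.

Every event lands on a Saturday or Sunday (gaps cycle 1, 6, 1, 6, 1).
So the schedule is: every Saturday and Sunday.
Next Saturday: Jan 7 2034.
The following Sunday is Jan 8 2034.

Jan 7 2034, Jan 8 2034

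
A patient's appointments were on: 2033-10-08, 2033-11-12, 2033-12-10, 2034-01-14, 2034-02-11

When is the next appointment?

All dates are Saturdays, 35, 28, 35, 28 days apart.
Specifically, the 2nd Saturday of each month.
March 2034 — 2nd Saturday is 2034-03-11.

2034-03-11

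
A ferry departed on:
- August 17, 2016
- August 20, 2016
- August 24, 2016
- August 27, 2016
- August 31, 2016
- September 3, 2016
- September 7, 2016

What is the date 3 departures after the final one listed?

September 17, 2016

Every event lands on a Wednesday or Saturday (gaps cycle 3, 4, 3, 4, 3, 4).
So the schedule is: every Wednesday and Saturday.
The following Saturday is September 10, 2016.
The following Wednesday is September 14, 2016.
The following Saturday is September 17, 2016.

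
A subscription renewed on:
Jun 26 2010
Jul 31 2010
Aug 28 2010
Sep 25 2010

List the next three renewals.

Oct 30 2010, Nov 27 2010, Dec 25 2010

These are Saturdays with 35, 28, 28-day gaps.
Each is the final Saturday of its month — Jul 31 2010 is past the 28th, so '4th Saturday' doesn't fit.
October 2010 ends with Saturday Oct 30 2010.
Last Saturday of November 2010: Nov 27 2010.
December 2010 ends with Saturday Dec 25 2010.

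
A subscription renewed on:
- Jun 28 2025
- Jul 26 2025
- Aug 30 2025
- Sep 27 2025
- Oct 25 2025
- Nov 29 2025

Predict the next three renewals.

All Saturdays; the gaps (28, 35, 28, 28, 35) vary with month length.
This is the last Saturday of each month.
Last Saturday of December 2025: Dec 27 2025.
January 2026 ends with Saturday Jan 31 2026.
Last Saturday of February 2026: Feb 28 2026.

Dec 27 2025, Jan 31 2026, Feb 28 2026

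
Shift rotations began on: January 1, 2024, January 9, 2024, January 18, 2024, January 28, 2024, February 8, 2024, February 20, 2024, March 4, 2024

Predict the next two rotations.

March 18, 2024; April 2, 2024

The spacing grows by 1 each time: 8, 9, 10, 11, 12, 13 days.
Next gap: 14 days. March 4, 2024 + 14 days = March 18, 2024.
Next gap: 15 days. March 18, 2024 + 15 days = April 2, 2024.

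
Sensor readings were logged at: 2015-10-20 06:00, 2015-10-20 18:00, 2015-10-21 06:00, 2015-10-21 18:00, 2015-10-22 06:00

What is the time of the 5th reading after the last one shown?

2015-10-24 18:00

Spacing: 12, 12, 12, 12 h — constant 12 h.
2015-10-22 06:00 + 12 h = 2015-10-22 18:00.
2015-10-22 18:00 + 12 h = 2015-10-23 06:00.
2015-10-23 06:00 + 12 h = 2015-10-23 18:00.
2015-10-23 18:00 + 12 h = 2015-10-24 06:00.
2015-10-24 06:00 + 12 h = 2015-10-24 18:00.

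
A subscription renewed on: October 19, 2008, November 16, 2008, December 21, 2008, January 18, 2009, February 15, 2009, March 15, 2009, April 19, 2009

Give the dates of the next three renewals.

May 17, 2009; June 21, 2009; July 19, 2009

These are Sundays at 28- or 35-day spacing (28, 35, 28, 28, 28, 35).
The pattern: 3rd Sunday of the month.
3rd Sunday of May 2009: May 17, 2009.
3rd Sunday of June 2009: June 21, 2009.
July 2009 — 3rd Sunday is July 19, 2009.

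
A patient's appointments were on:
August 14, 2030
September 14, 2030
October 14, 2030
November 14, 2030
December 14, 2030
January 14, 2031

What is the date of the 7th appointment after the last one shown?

August 14, 2031

Gaps: 31, 30, 31, 30, 31 days — not constant. Every event is on the 14th of the month.
Pattern: the 14th of each month.
Next: February 2031 → February 14, 2031.
Next: March 2031 → March 14, 2031.
April 2031: April 14, 2031.
Next: May 2031 → May 14, 2031.
June 2031: June 14, 2031.
Next: July 2031 → July 14, 2031.
August 2031: August 14, 2031.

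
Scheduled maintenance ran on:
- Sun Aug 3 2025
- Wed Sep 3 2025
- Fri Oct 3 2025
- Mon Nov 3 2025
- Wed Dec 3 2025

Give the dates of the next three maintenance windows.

Sat Jan 3 2026, Tue Feb 3 2026, Tue Mar 3 2026

The day-of-month is always 3 (31, 30, 31, 30 days between events).
So this recurs on the 3rd of each month.
Next: January 2026 → Sat Jan 3 2026.
Next: February 2026 → Tue Feb 3 2026.
March 2026: Tue Mar 3 2026.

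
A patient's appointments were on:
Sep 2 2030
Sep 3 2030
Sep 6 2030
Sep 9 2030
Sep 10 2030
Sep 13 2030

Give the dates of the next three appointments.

The gap pattern 1, 3, 3, 1, 3 repeats every 3 events.
These are the Mondays, Tuesdays and Fridays of each week.
Next Monday: Sep 16 2030.
Next Tuesday: Sep 17 2030.
Next Friday: Sep 20 2030.

Sep 16 2030, Sep 17 2030, Sep 20 2030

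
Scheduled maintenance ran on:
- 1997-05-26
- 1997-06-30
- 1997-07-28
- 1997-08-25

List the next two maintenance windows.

1997-09-29, 1997-10-27

Every date is a Monday; gaps 35, 28, 28 days.
Each is the last Monday of its month (at least one falls on the 29th or later, ruling out '4th Monday').
Last Monday of September 1997: 1997-09-29.
Last Monday of October 1997: 1997-10-27.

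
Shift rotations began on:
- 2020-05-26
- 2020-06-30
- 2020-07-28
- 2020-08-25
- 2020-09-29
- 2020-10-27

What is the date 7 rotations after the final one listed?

2021-05-25

Every date is a Tuesday; gaps 35, 28, 28, 35, 28 days.
Each is the last Tuesday of its month (at least one falls on the 29th or later, ruling out '4th Tuesday').
Last Tuesday of November 2020: 2020-11-24.
Last Tuesday of December 2020: 2020-12-29.
January 2021 ends with Tuesday 2021-01-26.
February 2021 ends with Tuesday 2021-02-23.
Last Tuesday of March 2021: 2021-03-30.
April 2021 ends with Tuesday 2021-04-27.
Last Tuesday of May 2021: 2021-05-25.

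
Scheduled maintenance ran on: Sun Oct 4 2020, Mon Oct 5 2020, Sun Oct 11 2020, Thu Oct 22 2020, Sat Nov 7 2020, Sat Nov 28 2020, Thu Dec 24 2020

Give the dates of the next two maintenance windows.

Intervals are 1, 6, 11, 16, 21, 26 days — an arithmetic progression with common difference 5.
Next gap: 31 days. Thu Dec 24 2020 + 31 days = Sun Jan 24 2021.
Next gap: 36 days. Sun Jan 24 2021 + 36 days = Mon Mar 1 2021.

Sun Jan 24 2021, Mon Mar 1 2021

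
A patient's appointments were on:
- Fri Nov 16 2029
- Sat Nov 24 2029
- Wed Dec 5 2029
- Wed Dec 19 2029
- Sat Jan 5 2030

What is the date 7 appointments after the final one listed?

The spacing grows by 3 each time: 8, 11, 14, 17 days.
Next gap: 20 days. Sat Jan 5 2030 + 20 days = Fri Jan 25 2030.
Next gap: 23 days. Fri Jan 25 2030 + 23 days = Sun Feb 17 2030.
Next gap: 26 days. Sun Feb 17 2030 + 26 days = Fri Mar 15 2030.
Next gap: 29 days. Fri Mar 15 2030 + 29 days = Sat Apr 13 2030.
Next gap: 32 days. Sat Apr 13 2030 + 32 days = Wed May 15 2030.
Next gap: 35 days. Wed May 15 2030 + 35 days = Wed Jun 19 2030.
Next gap: 38 days. Wed Jun 19 2030 + 38 days = Sat Jul 27 2030.

Sat Jul 27 2030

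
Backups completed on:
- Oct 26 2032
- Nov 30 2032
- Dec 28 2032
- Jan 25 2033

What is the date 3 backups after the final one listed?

These are Tuesdays with 35, 28, 28-day gaps.
Each is the final Tuesday of its month — Nov 30 2032 is past the 28th, so '4th Tuesday' doesn't fit.
February 2033 ends with Tuesday Feb 22 2033.
March 2033 ends with Tuesday Mar 29 2033.
April 2033 ends with Tuesday Apr 26 2033.

Apr 26 2033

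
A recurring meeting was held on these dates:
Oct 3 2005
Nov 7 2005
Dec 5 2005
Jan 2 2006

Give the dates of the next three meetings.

Feb 6 2006, Mar 6 2006, Apr 3 2006

Gaps: 35, 28, 28 days — a mix of 28 and 35. Every date is a Monday.
Each is the 1st Monday of its month.
February 2006 — 1st Monday is Feb 6 2006.
March 2006 — 1st Monday is Mar 6 2006.
1st Monday of April 2006: Apr 3 2006.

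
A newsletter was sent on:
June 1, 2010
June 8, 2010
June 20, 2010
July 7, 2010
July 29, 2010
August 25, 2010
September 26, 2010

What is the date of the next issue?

November 2, 2010

Gaps: 7, 12, 17, 22, 27, 32 days — each gap is 5 larger than the previous one.
Next gap: 37 days. September 26, 2010 + 37 days = November 2, 2010.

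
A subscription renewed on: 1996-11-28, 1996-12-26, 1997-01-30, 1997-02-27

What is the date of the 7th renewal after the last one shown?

All Thursdays; the gaps (28, 35, 28) vary with month length.
This is the last Thursday of each month.
Last Thursday of March 1997: 1997-03-27.
Last Thursday of April 1997: 1997-04-24.
May 1997 ends with Thursday 1997-05-29.
June 1997 ends with Thursday 1997-06-26.
Last Thursday of July 1997: 1997-07-31.
August 1997 ends with Thursday 1997-08-28.
September 1997 ends with Thursday 1997-09-25.

1997-09-25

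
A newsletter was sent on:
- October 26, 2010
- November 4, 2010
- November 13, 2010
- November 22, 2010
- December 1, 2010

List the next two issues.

Every event comes 9 days after the last (9, 9, 9, 9).
December 1, 2010 + 9 days = December 10, 2010.
December 10, 2010 + 9 days = December 19, 2010.

December 10, 2010; December 19, 2010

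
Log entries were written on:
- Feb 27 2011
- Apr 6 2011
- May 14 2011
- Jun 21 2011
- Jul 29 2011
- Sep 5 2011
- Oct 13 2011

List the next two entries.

Nov 20 2011, Dec 28 2011

Every event comes 38 days after the last (38, 38, 38, 38, 38, 38).
Oct 13 2011 + 38 days = Nov 20 2011.
Nov 20 2011 + 38 days = Dec 28 2011.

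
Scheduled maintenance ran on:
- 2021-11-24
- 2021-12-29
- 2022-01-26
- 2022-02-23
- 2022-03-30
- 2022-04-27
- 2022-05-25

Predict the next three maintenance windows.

2022-06-29, 2022-07-27, 2022-08-31

These are Wednesdays with 35, 28, 28, 35, 28, 28-day gaps.
Each is the final Wednesday of its month — 2021-12-29 is past the 28th, so '4th Wednesday' doesn't fit.
Last Wednesday of June 2022: 2022-06-29.
Last Wednesday of July 2022: 2022-07-27.
Last Wednesday of August 2022: 2022-08-31.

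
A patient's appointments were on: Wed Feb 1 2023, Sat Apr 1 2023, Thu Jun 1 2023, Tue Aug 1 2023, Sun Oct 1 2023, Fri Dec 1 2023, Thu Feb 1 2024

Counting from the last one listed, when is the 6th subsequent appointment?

Each date is the 1st; the gaps (59, 61, 61, 61, 61, 62) track the month lengths.
The rule is the 1st of every 2 months.
April 2024: Mon Apr 1 2024.
June 2024: Sat Jun 1 2024.
Next: August 2024 → Thu Aug 1 2024.
Next: October 2024 → Tue Oct 1 2024.
Next: December 2024 → Sun Dec 1 2024.
February 2025: Sat Feb 1 2025.

Sat Feb 1 2025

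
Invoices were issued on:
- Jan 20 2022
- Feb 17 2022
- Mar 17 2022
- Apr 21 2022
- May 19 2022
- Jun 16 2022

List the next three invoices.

Gaps: 28, 28, 35, 28, 28 days — a mix of 28 and 35. Every date is a Thursday.
Each is the 3rd Thursday of its month.
July 2022 — 3rd Thursday is Jul 21 2022.
August 2022 — 3rd Thursday is Aug 18 2022.
September 2022 — 3rd Thursday is Sep 15 2022.

Jul 21 2022, Aug 18 2022, Sep 15 2022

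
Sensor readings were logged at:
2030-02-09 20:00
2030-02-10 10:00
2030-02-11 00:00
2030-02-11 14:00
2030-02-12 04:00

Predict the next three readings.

2030-02-12 18:00, 2030-02-13 08:00, 2030-02-13 22:00

Gaps: 14, 14, 14, 14 hours — each event is 14 hours after the previous one.
2030-02-12 04:00 + 14 h = 2030-02-12 18:00.
2030-02-12 18:00 + 14 h = 2030-02-13 08:00.
2030-02-13 08:00 + 14 h = 2030-02-13 22:00.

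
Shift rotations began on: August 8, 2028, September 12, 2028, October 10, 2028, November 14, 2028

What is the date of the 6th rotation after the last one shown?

Gaps: 35, 28, 35 days — a mix of 28 and 35. Every date is a Tuesday.
Each is the 2nd Tuesday of its month.
December 2028 — 2nd Tuesday is December 12, 2028.
2nd Tuesday of January 2029: January 9, 2029.
2nd Tuesday of February 2029: February 13, 2029.
2nd Tuesday of March 2029: March 13, 2029.
2nd Tuesday of April 2029: April 10, 2029.
2nd Tuesday of May 2029: May 8, 2029.

May 8, 2029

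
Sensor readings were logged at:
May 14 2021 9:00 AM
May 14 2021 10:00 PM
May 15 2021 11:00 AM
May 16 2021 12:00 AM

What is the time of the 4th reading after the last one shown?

May 18 2021 4:00 AM

Gaps: 13, 13, 13 hours — each event is 13 hours after the previous one.
May 16 2021 12:00 AM + 13 h = May 16 2021 1:00 PM.
May 16 2021 1:00 PM + 13 h = May 17 2021 2:00 AM.
May 17 2021 2:00 AM + 13 h = May 17 2021 3:00 PM.
May 17 2021 3:00 PM + 13 h = May 18 2021 4:00 AM.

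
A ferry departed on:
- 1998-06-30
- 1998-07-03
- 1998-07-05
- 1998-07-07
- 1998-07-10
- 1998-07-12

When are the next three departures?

Gaps: 3, 2, 2, 3, 2 days — not constant, but cyclic with period 3.
The events fall on every Tuesday, Friday and Sunday.
Next Tuesday: 1998-07-14.
Next Friday: 1998-07-17.
The following Sunday is 1998-07-19.

1998-07-14, 1998-07-17, 1998-07-19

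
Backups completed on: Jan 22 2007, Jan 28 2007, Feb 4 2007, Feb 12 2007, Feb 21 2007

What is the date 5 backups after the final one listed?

Apr 22 2007

Intervals are 6, 7, 8, 9 days — an arithmetic progression with common difference 1.
Next gap: 10 days. Feb 21 2007 + 10 days = Mar 3 2007.
Next gap: 11 days. Mar 3 2007 + 11 days = Mar 14 2007.
Next gap: 12 days. Mar 14 2007 + 12 days = Mar 26 2007.
Next gap: 13 days. Mar 26 2007 + 13 days = Apr 8 2007.
Next gap: 14 days. Apr 8 2007 + 14 days = Apr 22 2007.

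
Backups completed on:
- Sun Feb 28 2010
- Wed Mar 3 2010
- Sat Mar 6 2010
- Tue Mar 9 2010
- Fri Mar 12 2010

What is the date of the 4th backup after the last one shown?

Every event comes 3 days after the last (3, 3, 3, 3).
Fri Mar 12 2010 + 3 days = Mon Mar 15 2010.
Mon Mar 15 2010 + 3 days = Thu Mar 18 2010.
Thu Mar 18 2010 + 3 days = Sun Mar 21 2010.
Sun Mar 21 2010 + 3 days = Wed Mar 24 2010.

Wed Mar 24 2010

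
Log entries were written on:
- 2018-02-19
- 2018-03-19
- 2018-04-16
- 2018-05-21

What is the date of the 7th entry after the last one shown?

2018-12-17

All dates are Mondays, 28, 28, 35 days apart.
Specifically, the 3rd Monday of each month.
3rd Monday of June 2018: 2018-06-18.
3rd Monday of July 2018: 2018-07-16.
3rd Monday of August 2018: 2018-08-20.
September 2018 — 3rd Monday is 2018-09-17.
October 2018 — 3rd Monday is 2018-10-15.
3rd Monday of November 2018: 2018-11-19.
3rd Monday of December 2018: 2018-12-17.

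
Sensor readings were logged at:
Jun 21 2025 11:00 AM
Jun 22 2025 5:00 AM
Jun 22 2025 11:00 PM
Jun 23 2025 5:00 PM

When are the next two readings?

Jun 24 2025 11:00 AM, Jun 25 2025 5:00 AM

Gaps: 18, 18, 18 hours — each event is 18 hours after the previous one.
Jun 23 2025 5:00 PM + 18 h = Jun 24 2025 11:00 AM.
Jun 24 2025 11:00 AM + 18 h = Jun 25 2025 5:00 AM.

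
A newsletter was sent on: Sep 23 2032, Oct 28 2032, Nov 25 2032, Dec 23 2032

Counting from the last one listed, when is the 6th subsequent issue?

Jun 23 2033

Gaps: 35, 28, 28 days — a mix of 28 and 35. Every date is a Thursday.
Each is the 4th Thursday of its month.
January 2033 — 4th Thursday is Jan 27 2033.
February 2033 — 4th Thursday is Feb 24 2033.
4th Thursday of March 2033: Mar 24 2033.
April 2033 — 4th Thursday is Apr 28 2033.
4th Thursday of May 2033: May 26 2033.
4th Thursday of June 2033: Jun 23 2033.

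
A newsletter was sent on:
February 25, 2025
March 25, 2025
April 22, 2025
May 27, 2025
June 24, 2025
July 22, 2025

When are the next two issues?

August 26, 2025; September 23, 2025

Gaps: 28, 28, 35, 28, 28 days — a mix of 28 and 35. Every date is a Tuesday.
Each is the 4th Tuesday of its month.
August 2025 — 4th Tuesday is August 26, 2025.
4th Tuesday of September 2025: September 23, 2025.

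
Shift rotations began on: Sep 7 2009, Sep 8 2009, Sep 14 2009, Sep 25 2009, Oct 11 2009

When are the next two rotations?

The spacing grows by 5 each time: 1, 6, 11, 16 days.
Next gap: 21 days. Oct 11 2009 + 21 days = Nov 1 2009.
Next gap: 26 days. Nov 1 2009 + 26 days = Nov 27 2009.

Nov 1 2009, Nov 27 2009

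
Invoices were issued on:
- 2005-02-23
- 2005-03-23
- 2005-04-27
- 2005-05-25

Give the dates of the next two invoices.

Gaps: 28, 35, 28 days — a mix of 28 and 35. Every date is a Wednesday.
Each is the 4th Wednesday of its month.
June 2005 — 4th Wednesday is 2005-06-22.
4th Wednesday of July 2005: 2005-07-27.

2005-06-22, 2005-07-27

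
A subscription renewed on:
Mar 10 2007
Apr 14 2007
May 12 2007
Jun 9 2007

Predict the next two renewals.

Jul 14 2007, Aug 11 2007

All dates are Saturdays, 35, 28, 28 days apart.
Specifically, the 2nd Saturday of each month.
July 2007 — 2nd Saturday is Jul 14 2007.
August 2007 — 2nd Saturday is Aug 11 2007.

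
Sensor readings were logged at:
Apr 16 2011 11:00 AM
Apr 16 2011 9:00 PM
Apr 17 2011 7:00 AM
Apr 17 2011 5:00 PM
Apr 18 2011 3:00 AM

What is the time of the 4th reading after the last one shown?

Spacing: 10, 10, 10, 10 h — constant 10 h.
Apr 18 2011 3:00 AM + 10 h = Apr 18 2011 1:00 PM.
Apr 18 2011 1:00 PM + 10 h = Apr 18 2011 11:00 PM.
Apr 18 2011 11:00 PM + 10 h = Apr 19 2011 9:00 AM.
Apr 19 2011 9:00 AM + 10 h = Apr 19 2011 7:00 PM.

Apr 19 2011 7:00 PM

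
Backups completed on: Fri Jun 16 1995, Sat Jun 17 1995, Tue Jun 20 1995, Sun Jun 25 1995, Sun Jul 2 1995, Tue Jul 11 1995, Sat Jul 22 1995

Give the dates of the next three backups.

Fri Aug 4 1995, Sat Aug 19 1995, Tue Sep 5 1995

Intervals are 1, 3, 5, 7, 9, 11 days — an arithmetic progression with common difference 2.
Next gap: 13 days. Sat Jul 22 1995 + 13 days = Fri Aug 4 1995.
Next gap: 15 days. Fri Aug 4 1995 + 15 days = Sat Aug 19 1995.
Next gap: 17 days. Sat Aug 19 1995 + 17 days = Tue Sep 5 1995.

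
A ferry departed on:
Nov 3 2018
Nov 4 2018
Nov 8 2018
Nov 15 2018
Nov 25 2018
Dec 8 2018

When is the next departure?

Gaps: 1, 4, 7, 10, 13 days — each gap is 3 larger than the previous one.
Next gap: 16 days. Dec 8 2018 + 16 days = Dec 24 2018.

Dec 24 2018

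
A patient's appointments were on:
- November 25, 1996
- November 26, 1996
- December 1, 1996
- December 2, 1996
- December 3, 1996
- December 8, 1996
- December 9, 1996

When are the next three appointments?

December 10, 1996; December 15, 1996; December 16, 1996

The gap pattern 1, 5, 1, 1, 5, 1 repeats every 3 events.
These are the Mondays, Tuesdays and Sundays of each week.
The following Tuesday is December 10, 1996.
The following Sunday is December 15, 1996.
Next Monday: December 16, 1996.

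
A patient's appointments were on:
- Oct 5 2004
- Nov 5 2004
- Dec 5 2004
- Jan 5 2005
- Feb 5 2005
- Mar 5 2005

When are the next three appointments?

Gaps: 31, 30, 31, 31, 28 days — not constant. Every event is on the 5th of the month.
Pattern: the 5th of each month.
April 2005: Apr 5 2005.
Next: May 2005 → May 5 2005.
Next: June 2005 → Jun 5 2005.

Apr 5 2005, May 5 2005, Jun 5 2005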